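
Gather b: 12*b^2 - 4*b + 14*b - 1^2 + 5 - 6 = 12*b^2 + 10*b - 2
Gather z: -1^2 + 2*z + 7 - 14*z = 6 - 12*z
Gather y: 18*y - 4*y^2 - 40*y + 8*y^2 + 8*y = 4*y^2 - 14*y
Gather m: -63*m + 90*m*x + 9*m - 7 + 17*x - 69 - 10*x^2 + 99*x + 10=m*(90*x - 54) - 10*x^2 + 116*x - 66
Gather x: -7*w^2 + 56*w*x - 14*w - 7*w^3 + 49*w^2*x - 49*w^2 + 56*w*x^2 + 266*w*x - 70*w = -7*w^3 - 56*w^2 + 56*w*x^2 - 84*w + x*(49*w^2 + 322*w)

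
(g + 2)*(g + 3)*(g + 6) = g^3 + 11*g^2 + 36*g + 36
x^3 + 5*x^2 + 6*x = x*(x + 2)*(x + 3)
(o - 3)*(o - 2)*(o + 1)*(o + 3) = o^4 - o^3 - 11*o^2 + 9*o + 18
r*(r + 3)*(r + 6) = r^3 + 9*r^2 + 18*r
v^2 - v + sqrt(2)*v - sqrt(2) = (v - 1)*(v + sqrt(2))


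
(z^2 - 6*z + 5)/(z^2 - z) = (z - 5)/z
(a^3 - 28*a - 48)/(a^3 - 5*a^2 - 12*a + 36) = (a^2 + 6*a + 8)/(a^2 + a - 6)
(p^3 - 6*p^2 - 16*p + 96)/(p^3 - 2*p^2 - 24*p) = (p - 4)/p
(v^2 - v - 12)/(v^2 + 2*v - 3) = (v - 4)/(v - 1)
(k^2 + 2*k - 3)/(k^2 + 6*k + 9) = (k - 1)/(k + 3)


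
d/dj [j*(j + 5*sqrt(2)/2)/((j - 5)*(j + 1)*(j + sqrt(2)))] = (-j*(j - 5)*(j + 1)*(2*j + 5*sqrt(2)) - j*(j - 5)*(j + sqrt(2))*(2*j + 5*sqrt(2)) - j*(j + 1)*(j + sqrt(2))*(2*j + 5*sqrt(2)) + (j - 5)*(j + 1)*(j + sqrt(2))*(4*j + 5*sqrt(2)))/(2*(j - 5)^2*(j + 1)^2*(j + sqrt(2))^2)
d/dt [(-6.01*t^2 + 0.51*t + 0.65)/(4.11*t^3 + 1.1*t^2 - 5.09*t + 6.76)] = (24.7011*t^4 - 4.1922*t^3 + 22.0154*t^2 - 82.6852*t + 6.7561)/(16.8921*t^6 + 9.042*t^5 - 40.6298*t^4 + 44.3692*t^3 + 40.7801*t^2 - 68.8168*t + 45.6976)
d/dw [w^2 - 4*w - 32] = 2*w - 4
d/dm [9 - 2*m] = -2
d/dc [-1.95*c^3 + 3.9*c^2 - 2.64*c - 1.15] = -5.85*c^2 + 7.8*c - 2.64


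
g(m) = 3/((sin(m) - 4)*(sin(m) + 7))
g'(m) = -3*cos(m)/((sin(m) - 4)*(sin(m) + 7)^2) - 3*cos(m)/((sin(m) - 4)^2*(sin(m) + 7))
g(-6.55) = -0.10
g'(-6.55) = -0.01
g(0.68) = -0.12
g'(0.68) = -0.02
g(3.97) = -0.10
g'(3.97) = 0.00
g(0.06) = -0.11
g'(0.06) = -0.01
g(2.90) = -0.11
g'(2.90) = 0.01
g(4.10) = -0.10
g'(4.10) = 0.00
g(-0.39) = -0.10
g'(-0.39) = -0.01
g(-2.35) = -0.10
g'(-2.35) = 0.00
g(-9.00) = -0.10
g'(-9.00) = 0.01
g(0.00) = -0.11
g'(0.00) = -0.01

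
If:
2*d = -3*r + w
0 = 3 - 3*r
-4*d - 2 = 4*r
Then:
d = -3/2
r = 1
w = 0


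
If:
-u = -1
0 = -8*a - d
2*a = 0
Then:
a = 0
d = 0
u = 1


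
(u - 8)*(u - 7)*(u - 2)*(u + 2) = u^4 - 15*u^3 + 52*u^2 + 60*u - 224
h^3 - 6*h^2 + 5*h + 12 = (h - 4)*(h - 3)*(h + 1)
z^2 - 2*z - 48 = (z - 8)*(z + 6)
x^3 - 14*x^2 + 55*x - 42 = (x - 7)*(x - 6)*(x - 1)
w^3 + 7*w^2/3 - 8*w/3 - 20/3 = (w - 5/3)*(w + 2)^2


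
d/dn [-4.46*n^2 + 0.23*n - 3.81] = 0.23 - 8.92*n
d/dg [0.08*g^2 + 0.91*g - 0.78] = 0.16*g + 0.91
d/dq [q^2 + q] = 2*q + 1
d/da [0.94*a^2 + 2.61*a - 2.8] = 1.88*a + 2.61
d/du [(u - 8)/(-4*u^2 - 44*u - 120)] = (-u^2 - 11*u + (u - 8)*(2*u + 11) - 30)/(4*(u^2 + 11*u + 30)^2)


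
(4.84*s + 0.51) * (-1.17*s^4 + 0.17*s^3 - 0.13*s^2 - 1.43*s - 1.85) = -5.6628*s^5 + 0.2261*s^4 - 0.5425*s^3 - 6.9875*s^2 - 9.6833*s - 0.9435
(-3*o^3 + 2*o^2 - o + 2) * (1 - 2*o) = 6*o^4 - 7*o^3 + 4*o^2 - 5*o + 2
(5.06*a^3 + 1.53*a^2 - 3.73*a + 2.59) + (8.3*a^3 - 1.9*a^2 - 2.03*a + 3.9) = 13.36*a^3 - 0.37*a^2 - 5.76*a + 6.49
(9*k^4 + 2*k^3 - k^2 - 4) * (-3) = -27*k^4 - 6*k^3 + 3*k^2 + 12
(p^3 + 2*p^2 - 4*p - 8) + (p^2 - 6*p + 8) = p^3 + 3*p^2 - 10*p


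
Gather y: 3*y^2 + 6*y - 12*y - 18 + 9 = 3*y^2 - 6*y - 9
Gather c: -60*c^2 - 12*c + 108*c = -60*c^2 + 96*c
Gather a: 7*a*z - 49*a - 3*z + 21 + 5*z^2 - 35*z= a*(7*z - 49) + 5*z^2 - 38*z + 21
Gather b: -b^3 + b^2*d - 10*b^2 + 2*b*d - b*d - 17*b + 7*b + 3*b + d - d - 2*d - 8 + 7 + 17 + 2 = -b^3 + b^2*(d - 10) + b*(d - 7) - 2*d + 18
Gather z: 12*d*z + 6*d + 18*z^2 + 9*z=6*d + 18*z^2 + z*(12*d + 9)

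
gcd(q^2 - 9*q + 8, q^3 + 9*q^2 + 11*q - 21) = q - 1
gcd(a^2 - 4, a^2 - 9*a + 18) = 1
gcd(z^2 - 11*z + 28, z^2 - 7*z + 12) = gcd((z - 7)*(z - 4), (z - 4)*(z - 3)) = z - 4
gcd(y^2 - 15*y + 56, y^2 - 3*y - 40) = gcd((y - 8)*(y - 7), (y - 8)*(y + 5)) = y - 8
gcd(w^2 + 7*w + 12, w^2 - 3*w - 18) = w + 3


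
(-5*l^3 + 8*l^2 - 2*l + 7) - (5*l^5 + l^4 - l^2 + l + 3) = -5*l^5 - l^4 - 5*l^3 + 9*l^2 - 3*l + 4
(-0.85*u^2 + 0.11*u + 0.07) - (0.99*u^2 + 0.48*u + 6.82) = -1.84*u^2 - 0.37*u - 6.75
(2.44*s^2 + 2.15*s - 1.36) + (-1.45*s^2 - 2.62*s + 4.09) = 0.99*s^2 - 0.47*s + 2.73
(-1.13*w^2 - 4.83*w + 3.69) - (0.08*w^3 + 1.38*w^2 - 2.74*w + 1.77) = -0.08*w^3 - 2.51*w^2 - 2.09*w + 1.92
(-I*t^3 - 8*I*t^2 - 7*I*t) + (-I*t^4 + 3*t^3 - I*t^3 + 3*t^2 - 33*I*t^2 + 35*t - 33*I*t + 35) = -I*t^4 + 3*t^3 - 2*I*t^3 + 3*t^2 - 41*I*t^2 + 35*t - 40*I*t + 35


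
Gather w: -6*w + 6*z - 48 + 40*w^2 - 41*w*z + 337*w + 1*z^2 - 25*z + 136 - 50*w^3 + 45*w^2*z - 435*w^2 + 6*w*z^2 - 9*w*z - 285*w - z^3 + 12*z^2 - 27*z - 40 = -50*w^3 + w^2*(45*z - 395) + w*(6*z^2 - 50*z + 46) - z^3 + 13*z^2 - 46*z + 48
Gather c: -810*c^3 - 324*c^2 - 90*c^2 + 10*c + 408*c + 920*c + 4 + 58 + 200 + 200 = -810*c^3 - 414*c^2 + 1338*c + 462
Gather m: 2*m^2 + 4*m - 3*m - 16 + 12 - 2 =2*m^2 + m - 6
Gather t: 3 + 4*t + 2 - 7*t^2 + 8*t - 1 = -7*t^2 + 12*t + 4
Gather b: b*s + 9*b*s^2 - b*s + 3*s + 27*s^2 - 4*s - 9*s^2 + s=9*b*s^2 + 18*s^2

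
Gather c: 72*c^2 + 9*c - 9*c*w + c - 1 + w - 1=72*c^2 + c*(10 - 9*w) + w - 2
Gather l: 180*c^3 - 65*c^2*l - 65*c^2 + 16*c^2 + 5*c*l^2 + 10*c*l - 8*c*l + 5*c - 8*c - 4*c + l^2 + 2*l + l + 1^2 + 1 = 180*c^3 - 49*c^2 - 7*c + l^2*(5*c + 1) + l*(-65*c^2 + 2*c + 3) + 2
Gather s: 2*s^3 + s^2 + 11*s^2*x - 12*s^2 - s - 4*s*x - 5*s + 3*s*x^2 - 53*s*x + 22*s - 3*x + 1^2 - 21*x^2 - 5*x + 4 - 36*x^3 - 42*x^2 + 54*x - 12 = 2*s^3 + s^2*(11*x - 11) + s*(3*x^2 - 57*x + 16) - 36*x^3 - 63*x^2 + 46*x - 7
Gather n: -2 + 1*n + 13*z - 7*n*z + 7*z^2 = n*(1 - 7*z) + 7*z^2 + 13*z - 2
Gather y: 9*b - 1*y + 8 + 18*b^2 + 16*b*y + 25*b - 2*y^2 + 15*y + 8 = 18*b^2 + 34*b - 2*y^2 + y*(16*b + 14) + 16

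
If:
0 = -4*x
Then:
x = 0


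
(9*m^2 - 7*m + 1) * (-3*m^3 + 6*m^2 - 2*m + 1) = -27*m^5 + 75*m^4 - 63*m^3 + 29*m^2 - 9*m + 1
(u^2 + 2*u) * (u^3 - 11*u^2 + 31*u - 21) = u^5 - 9*u^4 + 9*u^3 + 41*u^2 - 42*u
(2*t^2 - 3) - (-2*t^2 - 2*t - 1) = 4*t^2 + 2*t - 2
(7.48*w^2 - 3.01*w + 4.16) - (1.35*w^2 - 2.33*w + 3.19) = 6.13*w^2 - 0.68*w + 0.97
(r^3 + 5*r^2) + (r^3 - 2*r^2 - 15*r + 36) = 2*r^3 + 3*r^2 - 15*r + 36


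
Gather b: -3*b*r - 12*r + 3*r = -3*b*r - 9*r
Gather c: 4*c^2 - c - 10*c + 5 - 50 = 4*c^2 - 11*c - 45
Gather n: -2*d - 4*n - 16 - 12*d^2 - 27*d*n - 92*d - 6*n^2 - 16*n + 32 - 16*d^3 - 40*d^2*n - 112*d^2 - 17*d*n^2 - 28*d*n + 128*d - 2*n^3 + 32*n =-16*d^3 - 124*d^2 + 34*d - 2*n^3 + n^2*(-17*d - 6) + n*(-40*d^2 - 55*d + 12) + 16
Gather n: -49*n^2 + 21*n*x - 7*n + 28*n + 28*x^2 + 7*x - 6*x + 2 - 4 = -49*n^2 + n*(21*x + 21) + 28*x^2 + x - 2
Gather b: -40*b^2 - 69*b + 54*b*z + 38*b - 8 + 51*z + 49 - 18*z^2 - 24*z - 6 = -40*b^2 + b*(54*z - 31) - 18*z^2 + 27*z + 35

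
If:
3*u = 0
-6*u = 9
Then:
No Solution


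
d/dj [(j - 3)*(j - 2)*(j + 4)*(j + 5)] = 4*j^3 + 12*j^2 - 38*j - 46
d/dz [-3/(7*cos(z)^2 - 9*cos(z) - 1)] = 3*(9 - 14*cos(z))*sin(z)/(-7*cos(z)^2 + 9*cos(z) + 1)^2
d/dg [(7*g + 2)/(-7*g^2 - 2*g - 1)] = (49*g^2 + 28*g - 3)/(49*g^4 + 28*g^3 + 18*g^2 + 4*g + 1)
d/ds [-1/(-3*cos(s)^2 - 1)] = 12*sin(2*s)/(3*cos(2*s) + 5)^2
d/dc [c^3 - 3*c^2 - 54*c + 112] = 3*c^2 - 6*c - 54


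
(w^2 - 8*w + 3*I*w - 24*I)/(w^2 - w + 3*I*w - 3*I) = (w - 8)/(w - 1)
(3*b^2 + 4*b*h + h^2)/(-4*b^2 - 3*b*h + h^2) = (-3*b - h)/(4*b - h)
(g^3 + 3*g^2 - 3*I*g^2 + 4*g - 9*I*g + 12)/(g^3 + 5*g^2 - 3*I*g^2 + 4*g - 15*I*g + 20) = (g + 3)/(g + 5)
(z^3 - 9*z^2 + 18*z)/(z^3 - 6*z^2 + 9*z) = (z - 6)/(z - 3)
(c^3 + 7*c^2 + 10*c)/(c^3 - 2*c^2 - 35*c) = (c + 2)/(c - 7)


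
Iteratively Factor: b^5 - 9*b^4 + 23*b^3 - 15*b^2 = (b - 5)*(b^4 - 4*b^3 + 3*b^2) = (b - 5)*(b - 1)*(b^3 - 3*b^2) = b*(b - 5)*(b - 1)*(b^2 - 3*b) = b*(b - 5)*(b - 3)*(b - 1)*(b)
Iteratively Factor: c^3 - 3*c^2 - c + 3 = (c - 3)*(c^2 - 1) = (c - 3)*(c - 1)*(c + 1)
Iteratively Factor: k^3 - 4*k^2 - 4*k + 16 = (k - 4)*(k^2 - 4) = (k - 4)*(k + 2)*(k - 2)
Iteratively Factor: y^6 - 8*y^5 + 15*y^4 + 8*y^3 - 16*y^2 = (y - 4)*(y^5 - 4*y^4 - y^3 + 4*y^2) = (y - 4)*(y - 1)*(y^4 - 3*y^3 - 4*y^2) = (y - 4)^2*(y - 1)*(y^3 + y^2) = y*(y - 4)^2*(y - 1)*(y^2 + y) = y*(y - 4)^2*(y - 1)*(y + 1)*(y)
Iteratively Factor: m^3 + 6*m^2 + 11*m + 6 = (m + 2)*(m^2 + 4*m + 3) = (m + 1)*(m + 2)*(m + 3)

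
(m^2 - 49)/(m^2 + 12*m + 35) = (m - 7)/(m + 5)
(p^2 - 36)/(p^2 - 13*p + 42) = (p + 6)/(p - 7)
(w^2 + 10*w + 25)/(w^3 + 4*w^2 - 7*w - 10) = (w + 5)/(w^2 - w - 2)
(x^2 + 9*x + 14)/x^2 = 1 + 9/x + 14/x^2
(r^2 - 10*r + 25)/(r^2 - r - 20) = (r - 5)/(r + 4)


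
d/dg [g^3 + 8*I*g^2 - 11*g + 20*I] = 3*g^2 + 16*I*g - 11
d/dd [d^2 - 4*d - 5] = 2*d - 4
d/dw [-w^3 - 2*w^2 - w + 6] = -3*w^2 - 4*w - 1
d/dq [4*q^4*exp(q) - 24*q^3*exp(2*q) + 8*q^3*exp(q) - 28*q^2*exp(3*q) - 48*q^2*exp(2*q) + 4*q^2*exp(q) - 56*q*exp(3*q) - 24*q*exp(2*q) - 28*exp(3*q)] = 4*(q^4 - 12*q^3*exp(q) + 6*q^3 - 21*q^2*exp(2*q) - 42*q^2*exp(q) + 7*q^2 - 56*q*exp(2*q) - 36*q*exp(q) + 2*q - 35*exp(2*q) - 6*exp(q))*exp(q)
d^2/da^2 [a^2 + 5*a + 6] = 2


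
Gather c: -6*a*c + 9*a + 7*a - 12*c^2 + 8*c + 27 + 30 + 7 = 16*a - 12*c^2 + c*(8 - 6*a) + 64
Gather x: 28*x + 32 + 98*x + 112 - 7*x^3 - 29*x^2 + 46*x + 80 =-7*x^3 - 29*x^2 + 172*x + 224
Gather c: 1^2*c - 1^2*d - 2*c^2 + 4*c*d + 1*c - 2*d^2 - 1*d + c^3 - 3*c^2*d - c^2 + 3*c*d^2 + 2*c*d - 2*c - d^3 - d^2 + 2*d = c^3 + c^2*(-3*d - 3) + c*(3*d^2 + 6*d) - d^3 - 3*d^2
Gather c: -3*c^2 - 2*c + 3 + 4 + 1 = -3*c^2 - 2*c + 8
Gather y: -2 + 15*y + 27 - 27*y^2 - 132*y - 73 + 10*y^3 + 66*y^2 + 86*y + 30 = 10*y^3 + 39*y^2 - 31*y - 18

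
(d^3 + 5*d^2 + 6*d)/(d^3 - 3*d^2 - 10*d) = (d + 3)/(d - 5)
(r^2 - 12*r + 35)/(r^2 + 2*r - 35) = (r - 7)/(r + 7)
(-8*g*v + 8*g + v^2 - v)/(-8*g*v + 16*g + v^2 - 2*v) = (v - 1)/(v - 2)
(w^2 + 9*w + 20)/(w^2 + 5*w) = (w + 4)/w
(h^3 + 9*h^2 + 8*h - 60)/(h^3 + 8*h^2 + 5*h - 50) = (h + 6)/(h + 5)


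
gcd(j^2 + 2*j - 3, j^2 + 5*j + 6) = j + 3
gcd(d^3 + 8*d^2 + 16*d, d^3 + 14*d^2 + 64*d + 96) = d^2 + 8*d + 16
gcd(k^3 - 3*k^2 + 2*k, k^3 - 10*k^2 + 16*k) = k^2 - 2*k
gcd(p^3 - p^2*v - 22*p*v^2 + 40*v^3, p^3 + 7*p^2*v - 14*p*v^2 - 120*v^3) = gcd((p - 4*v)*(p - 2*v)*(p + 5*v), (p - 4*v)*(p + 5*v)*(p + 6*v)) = p^2 + p*v - 20*v^2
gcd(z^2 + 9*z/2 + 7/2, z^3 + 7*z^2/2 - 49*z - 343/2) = z + 7/2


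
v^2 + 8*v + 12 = (v + 2)*(v + 6)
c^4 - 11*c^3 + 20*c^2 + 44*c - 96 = (c - 8)*(c - 3)*(c - 2)*(c + 2)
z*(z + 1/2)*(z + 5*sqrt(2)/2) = z^3 + z^2/2 + 5*sqrt(2)*z^2/2 + 5*sqrt(2)*z/4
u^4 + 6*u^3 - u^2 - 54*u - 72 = (u - 3)*(u + 2)*(u + 3)*(u + 4)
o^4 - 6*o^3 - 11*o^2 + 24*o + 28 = (o - 7)*(o - 2)*(o + 1)*(o + 2)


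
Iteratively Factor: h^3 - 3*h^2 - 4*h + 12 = (h - 3)*(h^2 - 4) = (h - 3)*(h + 2)*(h - 2)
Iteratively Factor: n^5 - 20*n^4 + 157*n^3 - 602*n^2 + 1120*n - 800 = (n - 2)*(n^4 - 18*n^3 + 121*n^2 - 360*n + 400) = (n - 4)*(n - 2)*(n^3 - 14*n^2 + 65*n - 100) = (n - 5)*(n - 4)*(n - 2)*(n^2 - 9*n + 20) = (n - 5)^2*(n - 4)*(n - 2)*(n - 4)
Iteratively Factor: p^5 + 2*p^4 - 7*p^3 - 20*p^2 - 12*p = (p)*(p^4 + 2*p^3 - 7*p^2 - 20*p - 12) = p*(p + 2)*(p^3 - 7*p - 6) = p*(p + 1)*(p + 2)*(p^2 - p - 6) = p*(p - 3)*(p + 1)*(p + 2)*(p + 2)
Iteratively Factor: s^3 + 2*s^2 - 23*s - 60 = (s + 3)*(s^2 - s - 20) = (s + 3)*(s + 4)*(s - 5)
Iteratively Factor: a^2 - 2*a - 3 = (a - 3)*(a + 1)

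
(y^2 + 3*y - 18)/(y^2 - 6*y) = (y^2 + 3*y - 18)/(y*(y - 6))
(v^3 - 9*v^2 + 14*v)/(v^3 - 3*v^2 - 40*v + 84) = v/(v + 6)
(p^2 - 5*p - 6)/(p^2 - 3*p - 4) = (p - 6)/(p - 4)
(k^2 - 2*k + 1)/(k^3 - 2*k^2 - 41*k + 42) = (k - 1)/(k^2 - k - 42)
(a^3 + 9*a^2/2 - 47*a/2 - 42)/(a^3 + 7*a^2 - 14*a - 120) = (2*a^2 + 17*a + 21)/(2*(a^2 + 11*a + 30))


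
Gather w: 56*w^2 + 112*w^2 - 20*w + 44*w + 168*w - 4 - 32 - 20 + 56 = 168*w^2 + 192*w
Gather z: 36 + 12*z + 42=12*z + 78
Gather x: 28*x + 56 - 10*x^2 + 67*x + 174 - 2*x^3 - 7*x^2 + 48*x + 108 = -2*x^3 - 17*x^2 + 143*x + 338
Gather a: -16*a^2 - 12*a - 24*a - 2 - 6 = -16*a^2 - 36*a - 8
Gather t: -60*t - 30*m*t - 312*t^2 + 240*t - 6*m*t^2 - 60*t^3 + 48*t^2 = -60*t^3 + t^2*(-6*m - 264) + t*(180 - 30*m)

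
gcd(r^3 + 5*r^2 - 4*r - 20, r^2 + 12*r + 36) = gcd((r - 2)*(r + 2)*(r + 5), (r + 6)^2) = 1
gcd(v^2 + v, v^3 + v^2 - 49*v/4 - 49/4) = v + 1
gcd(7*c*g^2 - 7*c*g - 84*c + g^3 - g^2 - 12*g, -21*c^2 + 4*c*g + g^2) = 7*c + g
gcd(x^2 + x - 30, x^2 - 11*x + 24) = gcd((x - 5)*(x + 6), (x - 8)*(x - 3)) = 1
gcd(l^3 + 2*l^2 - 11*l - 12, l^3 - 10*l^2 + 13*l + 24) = l^2 - 2*l - 3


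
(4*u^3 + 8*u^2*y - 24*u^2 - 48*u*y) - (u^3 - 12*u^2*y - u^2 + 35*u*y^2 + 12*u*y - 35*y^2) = 3*u^3 + 20*u^2*y - 23*u^2 - 35*u*y^2 - 60*u*y + 35*y^2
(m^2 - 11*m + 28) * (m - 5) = m^3 - 16*m^2 + 83*m - 140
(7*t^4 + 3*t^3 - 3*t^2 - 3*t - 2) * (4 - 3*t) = -21*t^5 + 19*t^4 + 21*t^3 - 3*t^2 - 6*t - 8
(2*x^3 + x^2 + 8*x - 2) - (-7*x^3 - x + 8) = 9*x^3 + x^2 + 9*x - 10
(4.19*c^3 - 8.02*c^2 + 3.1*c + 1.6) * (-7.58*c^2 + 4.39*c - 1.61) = -31.7602*c^5 + 79.1857*c^4 - 65.4517*c^3 + 14.3932*c^2 + 2.033*c - 2.576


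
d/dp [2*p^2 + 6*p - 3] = 4*p + 6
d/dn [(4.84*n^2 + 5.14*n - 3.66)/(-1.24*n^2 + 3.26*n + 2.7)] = (22.152*n^2 + 17.0592*n + 25.8096)/(1.5376*n^4 - 8.0848*n^3 + 3.9316*n^2 + 17.604*n + 7.29)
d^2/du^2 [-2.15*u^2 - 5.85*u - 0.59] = -4.30000000000000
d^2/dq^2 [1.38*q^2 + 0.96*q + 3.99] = 2.76000000000000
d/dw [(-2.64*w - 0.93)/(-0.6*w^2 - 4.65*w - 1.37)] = (1.584*w^2 + 12.276*w - (1.2*w + 4.65)*(2.64*w + 0.93) + 3.6168)/(0.6*w^2 + 4.65*w + 1.37)^2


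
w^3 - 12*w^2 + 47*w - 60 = (w - 5)*(w - 4)*(w - 3)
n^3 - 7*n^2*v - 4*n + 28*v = (n - 2)*(n + 2)*(n - 7*v)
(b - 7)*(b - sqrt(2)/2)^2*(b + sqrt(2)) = b^4 - 7*b^3 - 3*b^2/2 + sqrt(2)*b/2 + 21*b/2 - 7*sqrt(2)/2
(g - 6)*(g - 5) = g^2 - 11*g + 30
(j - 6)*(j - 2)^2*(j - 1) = j^4 - 11*j^3 + 38*j^2 - 52*j + 24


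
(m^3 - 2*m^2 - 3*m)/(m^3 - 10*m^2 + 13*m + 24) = m/(m - 8)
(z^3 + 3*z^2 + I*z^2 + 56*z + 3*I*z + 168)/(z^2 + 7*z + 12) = (z^2 + I*z + 56)/(z + 4)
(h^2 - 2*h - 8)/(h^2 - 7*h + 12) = (h + 2)/(h - 3)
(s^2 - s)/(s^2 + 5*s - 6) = s/(s + 6)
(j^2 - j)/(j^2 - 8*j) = (j - 1)/(j - 8)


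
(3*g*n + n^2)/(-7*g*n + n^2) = (-3*g - n)/(7*g - n)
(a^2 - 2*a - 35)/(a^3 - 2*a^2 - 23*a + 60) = (a - 7)/(a^2 - 7*a + 12)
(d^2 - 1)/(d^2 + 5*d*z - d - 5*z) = (d + 1)/(d + 5*z)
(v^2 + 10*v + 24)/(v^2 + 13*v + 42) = (v + 4)/(v + 7)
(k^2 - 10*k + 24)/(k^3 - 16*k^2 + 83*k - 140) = (k - 6)/(k^2 - 12*k + 35)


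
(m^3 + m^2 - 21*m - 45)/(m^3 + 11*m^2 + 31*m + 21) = (m^2 - 2*m - 15)/(m^2 + 8*m + 7)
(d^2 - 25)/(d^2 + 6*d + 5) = (d - 5)/(d + 1)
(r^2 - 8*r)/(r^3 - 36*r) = (r - 8)/(r^2 - 36)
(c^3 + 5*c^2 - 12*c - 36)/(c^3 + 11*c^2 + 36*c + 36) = (c - 3)/(c + 3)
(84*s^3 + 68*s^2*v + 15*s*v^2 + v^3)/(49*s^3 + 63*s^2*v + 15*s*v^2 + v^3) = (12*s^2 + 8*s*v + v^2)/(7*s^2 + 8*s*v + v^2)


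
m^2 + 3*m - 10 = (m - 2)*(m + 5)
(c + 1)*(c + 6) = c^2 + 7*c + 6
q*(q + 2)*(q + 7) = q^3 + 9*q^2 + 14*q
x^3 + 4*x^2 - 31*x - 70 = (x - 5)*(x + 2)*(x + 7)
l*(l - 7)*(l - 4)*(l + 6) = l^4 - 5*l^3 - 38*l^2 + 168*l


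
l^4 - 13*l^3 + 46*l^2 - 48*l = l*(l - 8)*(l - 3)*(l - 2)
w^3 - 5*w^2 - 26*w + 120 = (w - 6)*(w - 4)*(w + 5)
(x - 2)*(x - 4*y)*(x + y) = x^3 - 3*x^2*y - 2*x^2 - 4*x*y^2 + 6*x*y + 8*y^2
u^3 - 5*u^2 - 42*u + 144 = (u - 8)*(u - 3)*(u + 6)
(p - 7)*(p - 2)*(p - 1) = p^3 - 10*p^2 + 23*p - 14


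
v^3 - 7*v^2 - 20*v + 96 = (v - 8)*(v - 3)*(v + 4)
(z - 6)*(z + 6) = z^2 - 36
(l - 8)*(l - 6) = l^2 - 14*l + 48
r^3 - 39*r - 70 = (r - 7)*(r + 2)*(r + 5)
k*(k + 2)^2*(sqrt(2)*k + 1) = sqrt(2)*k^4 + k^3 + 4*sqrt(2)*k^3 + 4*k^2 + 4*sqrt(2)*k^2 + 4*k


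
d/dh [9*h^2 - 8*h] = 18*h - 8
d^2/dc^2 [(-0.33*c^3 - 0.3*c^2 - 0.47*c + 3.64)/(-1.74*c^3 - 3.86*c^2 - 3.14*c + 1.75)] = (-3.5527136788005e-15*c^7 - 2.616264*c^6 - 2.28009600000001*c^5 - 111.0816*c^4 - 365.8109*c^3 - 426.279588*c^2 - 306.099486*c - 113.951488)/(5.268024*c^9 + 35.059608*c^8 + 106.295904*c^7 + 168.154532*c^6 + 121.299144*c^5 - 21.416532*c^4 - 80.318806*c^3 - 16.29915*c^2 + 28.84875*c - 5.359375)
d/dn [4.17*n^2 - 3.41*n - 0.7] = 8.34*n - 3.41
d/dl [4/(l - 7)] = -4/(l - 7)^2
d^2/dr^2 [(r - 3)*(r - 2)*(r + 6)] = 6*r + 2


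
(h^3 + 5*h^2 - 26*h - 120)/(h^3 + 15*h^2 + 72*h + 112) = (h^2 + h - 30)/(h^2 + 11*h + 28)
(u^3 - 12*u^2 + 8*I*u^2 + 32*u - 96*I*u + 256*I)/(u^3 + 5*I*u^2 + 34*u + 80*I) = (u^2 - 12*u + 32)/(u^2 - 3*I*u + 10)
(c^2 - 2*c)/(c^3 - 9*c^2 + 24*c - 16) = c*(c - 2)/(c^3 - 9*c^2 + 24*c - 16)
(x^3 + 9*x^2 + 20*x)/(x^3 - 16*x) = (x + 5)/(x - 4)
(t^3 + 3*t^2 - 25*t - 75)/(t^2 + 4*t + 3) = (t^2 - 25)/(t + 1)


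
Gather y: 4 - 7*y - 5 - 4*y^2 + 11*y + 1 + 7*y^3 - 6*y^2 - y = 7*y^3 - 10*y^2 + 3*y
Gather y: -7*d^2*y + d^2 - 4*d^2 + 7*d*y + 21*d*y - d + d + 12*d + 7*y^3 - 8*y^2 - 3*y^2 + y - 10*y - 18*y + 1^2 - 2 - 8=-3*d^2 + 12*d + 7*y^3 - 11*y^2 + y*(-7*d^2 + 28*d - 27) - 9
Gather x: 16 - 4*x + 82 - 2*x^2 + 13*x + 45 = -2*x^2 + 9*x + 143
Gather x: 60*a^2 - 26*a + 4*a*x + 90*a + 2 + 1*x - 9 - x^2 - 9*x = 60*a^2 + 64*a - x^2 + x*(4*a - 8) - 7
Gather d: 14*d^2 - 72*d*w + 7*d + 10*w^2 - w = 14*d^2 + d*(7 - 72*w) + 10*w^2 - w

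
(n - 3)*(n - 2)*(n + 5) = n^3 - 19*n + 30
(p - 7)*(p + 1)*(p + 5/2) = p^3 - 7*p^2/2 - 22*p - 35/2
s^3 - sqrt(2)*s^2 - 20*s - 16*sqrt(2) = (s - 4*sqrt(2))*(s + sqrt(2))*(s + 2*sqrt(2))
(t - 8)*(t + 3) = t^2 - 5*t - 24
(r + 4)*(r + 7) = r^2 + 11*r + 28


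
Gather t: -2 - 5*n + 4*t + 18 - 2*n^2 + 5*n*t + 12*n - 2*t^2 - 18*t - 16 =-2*n^2 + 7*n - 2*t^2 + t*(5*n - 14)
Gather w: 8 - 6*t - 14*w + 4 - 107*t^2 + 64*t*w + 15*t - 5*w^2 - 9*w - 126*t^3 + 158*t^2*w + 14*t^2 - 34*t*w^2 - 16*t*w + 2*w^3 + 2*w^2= -126*t^3 - 93*t^2 + 9*t + 2*w^3 + w^2*(-34*t - 3) + w*(158*t^2 + 48*t - 23) + 12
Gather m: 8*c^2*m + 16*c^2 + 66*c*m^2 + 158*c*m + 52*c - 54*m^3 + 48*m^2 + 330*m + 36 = 16*c^2 + 52*c - 54*m^3 + m^2*(66*c + 48) + m*(8*c^2 + 158*c + 330) + 36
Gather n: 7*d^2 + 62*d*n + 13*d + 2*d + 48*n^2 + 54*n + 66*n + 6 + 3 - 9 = 7*d^2 + 15*d + 48*n^2 + n*(62*d + 120)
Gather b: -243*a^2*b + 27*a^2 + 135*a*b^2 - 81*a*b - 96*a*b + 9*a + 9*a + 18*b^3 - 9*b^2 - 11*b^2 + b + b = 27*a^2 + 18*a + 18*b^3 + b^2*(135*a - 20) + b*(-243*a^2 - 177*a + 2)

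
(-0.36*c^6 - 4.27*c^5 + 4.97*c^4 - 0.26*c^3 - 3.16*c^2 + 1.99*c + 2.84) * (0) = 0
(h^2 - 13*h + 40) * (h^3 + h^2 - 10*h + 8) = h^5 - 12*h^4 + 17*h^3 + 178*h^2 - 504*h + 320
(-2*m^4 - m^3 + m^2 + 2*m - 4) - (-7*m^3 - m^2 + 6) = -2*m^4 + 6*m^3 + 2*m^2 + 2*m - 10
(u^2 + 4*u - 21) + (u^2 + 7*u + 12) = 2*u^2 + 11*u - 9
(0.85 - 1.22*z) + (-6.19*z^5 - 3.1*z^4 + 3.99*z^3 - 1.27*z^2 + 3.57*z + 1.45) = -6.19*z^5 - 3.1*z^4 + 3.99*z^3 - 1.27*z^2 + 2.35*z + 2.3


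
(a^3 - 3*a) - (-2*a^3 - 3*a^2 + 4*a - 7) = 3*a^3 + 3*a^2 - 7*a + 7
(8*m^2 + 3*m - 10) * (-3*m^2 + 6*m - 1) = -24*m^4 + 39*m^3 + 40*m^2 - 63*m + 10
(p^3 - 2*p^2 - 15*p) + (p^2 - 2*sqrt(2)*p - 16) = p^3 - p^2 - 15*p - 2*sqrt(2)*p - 16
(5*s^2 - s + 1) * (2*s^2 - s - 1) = 10*s^4 - 7*s^3 - 2*s^2 - 1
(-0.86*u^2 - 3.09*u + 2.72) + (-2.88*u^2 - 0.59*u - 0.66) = -3.74*u^2 - 3.68*u + 2.06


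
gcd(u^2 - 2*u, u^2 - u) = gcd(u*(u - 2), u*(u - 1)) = u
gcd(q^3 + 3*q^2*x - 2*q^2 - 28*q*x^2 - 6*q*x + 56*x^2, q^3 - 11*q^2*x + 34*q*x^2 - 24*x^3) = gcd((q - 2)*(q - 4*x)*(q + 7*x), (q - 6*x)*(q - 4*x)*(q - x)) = -q + 4*x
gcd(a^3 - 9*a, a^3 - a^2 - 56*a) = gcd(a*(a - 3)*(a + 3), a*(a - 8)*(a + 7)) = a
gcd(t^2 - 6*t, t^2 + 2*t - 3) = 1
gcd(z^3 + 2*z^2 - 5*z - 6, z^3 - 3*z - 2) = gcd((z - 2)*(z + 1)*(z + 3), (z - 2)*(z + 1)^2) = z^2 - z - 2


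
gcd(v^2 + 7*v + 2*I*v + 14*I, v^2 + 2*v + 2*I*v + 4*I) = v + 2*I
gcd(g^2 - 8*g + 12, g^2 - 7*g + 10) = g - 2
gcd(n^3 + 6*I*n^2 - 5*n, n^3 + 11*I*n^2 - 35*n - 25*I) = n^2 + 6*I*n - 5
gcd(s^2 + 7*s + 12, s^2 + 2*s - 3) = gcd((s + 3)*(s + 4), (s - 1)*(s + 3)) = s + 3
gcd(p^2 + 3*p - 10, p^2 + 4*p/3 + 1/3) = 1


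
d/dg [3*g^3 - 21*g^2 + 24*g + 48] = 9*g^2 - 42*g + 24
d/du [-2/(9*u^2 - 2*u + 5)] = 4*(9*u - 1)/(9*u^2 - 2*u + 5)^2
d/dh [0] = 0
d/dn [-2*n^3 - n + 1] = -6*n^2 - 1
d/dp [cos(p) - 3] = -sin(p)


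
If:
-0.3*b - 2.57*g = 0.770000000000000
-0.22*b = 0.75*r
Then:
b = -3.40909090909091*r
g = 0.397948355146799*r - 0.299610894941634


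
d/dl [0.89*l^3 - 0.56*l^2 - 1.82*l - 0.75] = 2.67*l^2 - 1.12*l - 1.82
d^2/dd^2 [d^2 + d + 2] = 2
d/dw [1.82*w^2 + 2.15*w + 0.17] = 3.64*w + 2.15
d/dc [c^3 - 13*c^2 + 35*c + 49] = 3*c^2 - 26*c + 35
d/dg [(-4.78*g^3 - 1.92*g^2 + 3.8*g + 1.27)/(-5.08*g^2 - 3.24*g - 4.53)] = (24.2824*g^4 + 30.9744*g^3 + 90.485*g^2 + 30.2984*g - 13.0992)/(25.8064*g^4 + 32.9184*g^3 + 56.5224*g^2 + 29.3544*g + 20.5209)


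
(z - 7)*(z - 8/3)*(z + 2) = z^3 - 23*z^2/3 - 2*z/3 + 112/3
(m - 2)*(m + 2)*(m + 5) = m^3 + 5*m^2 - 4*m - 20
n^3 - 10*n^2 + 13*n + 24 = (n - 8)*(n - 3)*(n + 1)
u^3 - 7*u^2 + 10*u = u*(u - 5)*(u - 2)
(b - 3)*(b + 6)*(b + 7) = b^3 + 10*b^2 + 3*b - 126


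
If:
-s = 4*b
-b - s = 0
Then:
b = 0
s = 0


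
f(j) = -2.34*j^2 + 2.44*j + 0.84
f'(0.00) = 2.44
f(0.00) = 0.84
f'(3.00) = -11.60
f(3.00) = -12.90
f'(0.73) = -0.98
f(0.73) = 1.37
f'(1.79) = -5.94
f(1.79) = -2.29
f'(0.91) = -1.82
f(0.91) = 1.12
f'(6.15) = -26.34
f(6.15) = -72.66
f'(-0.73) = 5.86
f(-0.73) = -2.19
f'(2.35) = -8.56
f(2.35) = -6.35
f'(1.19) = -3.13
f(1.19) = 0.43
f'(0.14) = 1.78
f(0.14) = 1.14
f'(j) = 2.44 - 4.68*j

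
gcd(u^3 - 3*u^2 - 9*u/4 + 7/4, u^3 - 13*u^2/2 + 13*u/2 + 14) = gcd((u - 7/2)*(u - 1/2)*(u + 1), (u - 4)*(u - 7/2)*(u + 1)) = u^2 - 5*u/2 - 7/2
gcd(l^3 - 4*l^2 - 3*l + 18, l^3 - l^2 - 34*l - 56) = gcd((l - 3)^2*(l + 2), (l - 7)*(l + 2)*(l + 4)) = l + 2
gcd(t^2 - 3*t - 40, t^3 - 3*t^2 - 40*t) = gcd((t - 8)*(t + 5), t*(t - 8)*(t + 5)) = t^2 - 3*t - 40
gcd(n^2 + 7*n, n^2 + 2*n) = n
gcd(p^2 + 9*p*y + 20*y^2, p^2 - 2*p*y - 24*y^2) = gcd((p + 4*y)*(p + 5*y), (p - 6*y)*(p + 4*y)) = p + 4*y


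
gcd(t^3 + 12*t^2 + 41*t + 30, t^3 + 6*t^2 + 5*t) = t^2 + 6*t + 5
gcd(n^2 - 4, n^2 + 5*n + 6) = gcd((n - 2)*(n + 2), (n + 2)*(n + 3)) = n + 2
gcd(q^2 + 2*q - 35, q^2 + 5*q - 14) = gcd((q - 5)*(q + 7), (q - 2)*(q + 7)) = q + 7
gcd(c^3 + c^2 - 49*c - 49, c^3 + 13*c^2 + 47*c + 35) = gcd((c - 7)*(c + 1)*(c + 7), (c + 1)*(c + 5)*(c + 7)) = c^2 + 8*c + 7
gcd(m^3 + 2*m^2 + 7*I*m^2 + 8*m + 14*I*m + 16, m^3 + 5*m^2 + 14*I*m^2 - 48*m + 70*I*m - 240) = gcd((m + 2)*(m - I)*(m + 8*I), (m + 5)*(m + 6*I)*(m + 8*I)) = m + 8*I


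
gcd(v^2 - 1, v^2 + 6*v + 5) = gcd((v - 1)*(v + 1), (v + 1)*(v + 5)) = v + 1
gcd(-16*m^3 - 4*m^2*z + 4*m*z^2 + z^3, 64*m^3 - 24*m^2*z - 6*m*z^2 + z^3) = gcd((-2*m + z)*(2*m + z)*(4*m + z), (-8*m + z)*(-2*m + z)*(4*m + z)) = -8*m^2 + 2*m*z + z^2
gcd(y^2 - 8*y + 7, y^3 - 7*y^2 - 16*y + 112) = y - 7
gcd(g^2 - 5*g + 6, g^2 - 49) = 1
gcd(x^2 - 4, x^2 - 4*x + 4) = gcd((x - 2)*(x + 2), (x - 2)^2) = x - 2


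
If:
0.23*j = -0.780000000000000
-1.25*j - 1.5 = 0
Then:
No Solution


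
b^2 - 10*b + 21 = (b - 7)*(b - 3)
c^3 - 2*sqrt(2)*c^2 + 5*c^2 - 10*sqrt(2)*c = c*(c + 5)*(c - 2*sqrt(2))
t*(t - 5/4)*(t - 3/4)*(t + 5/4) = t^4 - 3*t^3/4 - 25*t^2/16 + 75*t/64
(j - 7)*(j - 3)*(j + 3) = j^3 - 7*j^2 - 9*j + 63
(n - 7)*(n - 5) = n^2 - 12*n + 35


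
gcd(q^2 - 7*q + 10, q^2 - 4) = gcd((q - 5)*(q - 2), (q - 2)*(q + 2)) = q - 2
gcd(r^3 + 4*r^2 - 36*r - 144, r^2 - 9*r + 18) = r - 6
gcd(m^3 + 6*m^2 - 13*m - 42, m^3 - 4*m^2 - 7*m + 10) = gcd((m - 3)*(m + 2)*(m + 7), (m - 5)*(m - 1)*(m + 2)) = m + 2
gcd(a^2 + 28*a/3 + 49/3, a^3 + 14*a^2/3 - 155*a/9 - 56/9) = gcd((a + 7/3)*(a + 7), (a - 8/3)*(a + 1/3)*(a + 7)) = a + 7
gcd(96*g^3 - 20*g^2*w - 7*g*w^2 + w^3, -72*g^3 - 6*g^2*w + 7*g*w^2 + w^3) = -12*g^2 + g*w + w^2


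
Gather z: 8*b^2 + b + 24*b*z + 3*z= 8*b^2 + b + z*(24*b + 3)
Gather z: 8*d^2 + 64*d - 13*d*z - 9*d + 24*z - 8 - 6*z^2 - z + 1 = 8*d^2 + 55*d - 6*z^2 + z*(23 - 13*d) - 7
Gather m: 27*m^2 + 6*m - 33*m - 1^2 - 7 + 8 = 27*m^2 - 27*m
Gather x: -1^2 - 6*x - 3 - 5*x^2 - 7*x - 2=-5*x^2 - 13*x - 6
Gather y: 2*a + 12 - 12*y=2*a - 12*y + 12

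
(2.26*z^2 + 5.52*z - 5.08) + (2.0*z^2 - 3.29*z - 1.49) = 4.26*z^2 + 2.23*z - 6.57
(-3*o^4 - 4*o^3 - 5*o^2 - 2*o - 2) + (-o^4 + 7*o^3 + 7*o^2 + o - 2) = -4*o^4 + 3*o^3 + 2*o^2 - o - 4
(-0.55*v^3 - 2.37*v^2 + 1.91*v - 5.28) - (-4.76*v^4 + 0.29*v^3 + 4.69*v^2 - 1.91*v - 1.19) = 4.76*v^4 - 0.84*v^3 - 7.06*v^2 + 3.82*v - 4.09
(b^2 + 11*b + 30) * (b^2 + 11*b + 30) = b^4 + 22*b^3 + 181*b^2 + 660*b + 900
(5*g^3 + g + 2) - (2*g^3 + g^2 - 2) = 3*g^3 - g^2 + g + 4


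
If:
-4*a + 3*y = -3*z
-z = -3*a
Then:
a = z/3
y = -5*z/9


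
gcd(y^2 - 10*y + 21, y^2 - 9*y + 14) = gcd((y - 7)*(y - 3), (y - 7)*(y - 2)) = y - 7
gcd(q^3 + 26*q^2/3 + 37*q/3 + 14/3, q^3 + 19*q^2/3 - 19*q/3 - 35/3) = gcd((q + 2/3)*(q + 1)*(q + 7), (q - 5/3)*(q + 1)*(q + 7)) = q^2 + 8*q + 7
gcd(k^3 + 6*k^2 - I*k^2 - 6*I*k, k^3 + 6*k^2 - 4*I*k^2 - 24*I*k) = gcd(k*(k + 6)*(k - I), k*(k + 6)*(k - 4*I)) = k^2 + 6*k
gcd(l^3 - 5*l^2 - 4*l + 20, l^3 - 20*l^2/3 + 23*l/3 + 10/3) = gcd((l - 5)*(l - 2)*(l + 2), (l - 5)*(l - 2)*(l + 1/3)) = l^2 - 7*l + 10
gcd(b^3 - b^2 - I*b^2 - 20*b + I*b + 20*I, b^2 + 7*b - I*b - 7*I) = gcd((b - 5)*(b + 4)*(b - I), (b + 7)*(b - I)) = b - I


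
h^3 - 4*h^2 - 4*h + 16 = (h - 4)*(h - 2)*(h + 2)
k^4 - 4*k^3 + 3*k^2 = k^2*(k - 3)*(k - 1)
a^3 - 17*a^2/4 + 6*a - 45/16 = (a - 3/2)^2*(a - 5/4)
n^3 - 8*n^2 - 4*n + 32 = (n - 8)*(n - 2)*(n + 2)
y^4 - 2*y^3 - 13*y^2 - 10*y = y*(y - 5)*(y + 1)*(y + 2)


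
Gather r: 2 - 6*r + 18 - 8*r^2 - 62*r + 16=-8*r^2 - 68*r + 36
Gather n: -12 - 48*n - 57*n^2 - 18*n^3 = -18*n^3 - 57*n^2 - 48*n - 12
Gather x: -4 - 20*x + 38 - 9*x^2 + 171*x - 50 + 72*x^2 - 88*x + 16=63*x^2 + 63*x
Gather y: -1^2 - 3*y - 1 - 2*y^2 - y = -2*y^2 - 4*y - 2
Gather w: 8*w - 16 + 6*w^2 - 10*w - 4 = 6*w^2 - 2*w - 20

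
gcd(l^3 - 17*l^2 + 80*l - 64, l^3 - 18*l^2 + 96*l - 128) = l^2 - 16*l + 64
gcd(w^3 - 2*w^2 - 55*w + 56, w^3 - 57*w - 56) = w^2 - w - 56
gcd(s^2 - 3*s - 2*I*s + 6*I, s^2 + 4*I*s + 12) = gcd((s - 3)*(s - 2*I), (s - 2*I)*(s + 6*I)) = s - 2*I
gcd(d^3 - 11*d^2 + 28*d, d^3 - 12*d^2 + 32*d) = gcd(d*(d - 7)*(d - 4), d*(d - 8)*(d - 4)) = d^2 - 4*d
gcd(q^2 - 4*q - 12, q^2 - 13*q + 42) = q - 6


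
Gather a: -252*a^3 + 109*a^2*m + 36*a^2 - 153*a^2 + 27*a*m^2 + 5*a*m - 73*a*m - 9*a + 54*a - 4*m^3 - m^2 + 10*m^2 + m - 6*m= -252*a^3 + a^2*(109*m - 117) + a*(27*m^2 - 68*m + 45) - 4*m^3 + 9*m^2 - 5*m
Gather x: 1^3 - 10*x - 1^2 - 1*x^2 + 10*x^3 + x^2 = 10*x^3 - 10*x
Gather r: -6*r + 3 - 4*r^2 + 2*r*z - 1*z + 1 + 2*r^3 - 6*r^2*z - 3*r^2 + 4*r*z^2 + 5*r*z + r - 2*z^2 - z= 2*r^3 + r^2*(-6*z - 7) + r*(4*z^2 + 7*z - 5) - 2*z^2 - 2*z + 4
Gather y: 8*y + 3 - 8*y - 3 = 0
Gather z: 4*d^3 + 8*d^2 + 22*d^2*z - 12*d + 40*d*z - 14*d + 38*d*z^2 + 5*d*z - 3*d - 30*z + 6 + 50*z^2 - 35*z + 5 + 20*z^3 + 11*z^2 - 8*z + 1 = 4*d^3 + 8*d^2 - 29*d + 20*z^3 + z^2*(38*d + 61) + z*(22*d^2 + 45*d - 73) + 12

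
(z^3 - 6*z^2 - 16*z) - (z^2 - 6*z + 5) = z^3 - 7*z^2 - 10*z - 5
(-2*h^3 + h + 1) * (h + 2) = -2*h^4 - 4*h^3 + h^2 + 3*h + 2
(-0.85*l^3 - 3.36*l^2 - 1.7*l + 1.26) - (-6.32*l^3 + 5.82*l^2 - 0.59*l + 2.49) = 5.47*l^3 - 9.18*l^2 - 1.11*l - 1.23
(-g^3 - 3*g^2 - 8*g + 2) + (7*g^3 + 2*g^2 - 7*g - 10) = 6*g^3 - g^2 - 15*g - 8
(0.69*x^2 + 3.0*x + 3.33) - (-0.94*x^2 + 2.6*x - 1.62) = 1.63*x^2 + 0.4*x + 4.95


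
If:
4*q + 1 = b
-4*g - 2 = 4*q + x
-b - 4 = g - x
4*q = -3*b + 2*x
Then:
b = 5/2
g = -2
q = 3/8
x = 9/2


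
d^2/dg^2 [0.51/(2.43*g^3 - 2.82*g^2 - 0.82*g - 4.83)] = ((2.8764 - 7.4358*g)*(-2.43*g^3 + 2.82*g^2 + 0.82*g + 4.83) - 0.51*(-14.58*g^2 + 11.28*g + 1.64)*(-7.29*g^2 + 5.64*g + 0.82))/(-2.43*g^3 + 2.82*g^2 + 0.82*g + 4.83)^3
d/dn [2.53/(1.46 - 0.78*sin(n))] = 1.9734*cos(n)/(0.78*sin(n) - 1.46)^2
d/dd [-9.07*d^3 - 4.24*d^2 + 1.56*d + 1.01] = -27.21*d^2 - 8.48*d + 1.56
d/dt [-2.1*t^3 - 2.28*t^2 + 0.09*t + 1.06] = -6.3*t^2 - 4.56*t + 0.09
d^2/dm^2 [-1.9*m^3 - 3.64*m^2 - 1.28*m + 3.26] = -11.4*m - 7.28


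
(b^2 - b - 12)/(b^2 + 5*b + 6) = (b - 4)/(b + 2)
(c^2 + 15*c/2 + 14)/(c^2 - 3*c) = (c^2 + 15*c/2 + 14)/(c*(c - 3))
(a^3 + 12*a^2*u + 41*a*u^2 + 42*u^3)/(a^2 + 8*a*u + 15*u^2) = (a^2 + 9*a*u + 14*u^2)/(a + 5*u)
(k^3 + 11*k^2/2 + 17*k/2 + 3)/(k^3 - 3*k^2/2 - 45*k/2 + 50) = (2*k^3 + 11*k^2 + 17*k + 6)/(2*k^3 - 3*k^2 - 45*k + 100)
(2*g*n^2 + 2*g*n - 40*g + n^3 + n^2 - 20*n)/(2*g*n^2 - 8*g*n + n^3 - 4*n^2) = (n + 5)/n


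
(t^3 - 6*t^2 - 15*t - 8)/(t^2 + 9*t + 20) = (t^3 - 6*t^2 - 15*t - 8)/(t^2 + 9*t + 20)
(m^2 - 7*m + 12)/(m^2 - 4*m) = (m - 3)/m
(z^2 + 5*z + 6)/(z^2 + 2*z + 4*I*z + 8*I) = (z + 3)/(z + 4*I)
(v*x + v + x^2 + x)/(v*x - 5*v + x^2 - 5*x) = (x + 1)/(x - 5)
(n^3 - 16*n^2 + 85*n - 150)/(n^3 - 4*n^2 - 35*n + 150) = (n - 6)/(n + 6)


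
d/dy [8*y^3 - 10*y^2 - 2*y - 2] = 24*y^2 - 20*y - 2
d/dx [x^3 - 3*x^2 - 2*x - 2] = 3*x^2 - 6*x - 2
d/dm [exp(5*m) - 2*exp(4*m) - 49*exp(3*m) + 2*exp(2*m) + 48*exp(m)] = (5*exp(4*m) - 8*exp(3*m) - 147*exp(2*m) + 4*exp(m) + 48)*exp(m)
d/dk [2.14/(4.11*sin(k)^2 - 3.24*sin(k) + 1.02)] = (6.9336 - 17.5908*sin(k))*cos(k)/(4.11*sin(k)^2 - 3.24*sin(k) + 1.02)^2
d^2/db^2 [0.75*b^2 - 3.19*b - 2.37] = 1.50000000000000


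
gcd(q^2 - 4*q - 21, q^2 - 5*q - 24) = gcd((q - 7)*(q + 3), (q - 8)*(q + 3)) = q + 3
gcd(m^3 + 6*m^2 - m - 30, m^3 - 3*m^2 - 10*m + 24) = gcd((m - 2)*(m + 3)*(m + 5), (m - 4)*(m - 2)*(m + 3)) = m^2 + m - 6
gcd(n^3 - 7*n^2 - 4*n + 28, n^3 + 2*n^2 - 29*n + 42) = n - 2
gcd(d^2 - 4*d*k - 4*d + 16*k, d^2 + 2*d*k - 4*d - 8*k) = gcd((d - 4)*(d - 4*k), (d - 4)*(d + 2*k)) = d - 4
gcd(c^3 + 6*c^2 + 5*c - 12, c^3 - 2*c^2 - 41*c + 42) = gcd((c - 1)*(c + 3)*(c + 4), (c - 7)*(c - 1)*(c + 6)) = c - 1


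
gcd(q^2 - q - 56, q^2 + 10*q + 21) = q + 7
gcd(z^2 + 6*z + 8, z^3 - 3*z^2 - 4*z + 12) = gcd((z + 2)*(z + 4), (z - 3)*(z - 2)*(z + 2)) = z + 2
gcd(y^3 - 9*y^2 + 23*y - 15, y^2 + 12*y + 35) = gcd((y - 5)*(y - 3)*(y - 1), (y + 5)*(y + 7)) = 1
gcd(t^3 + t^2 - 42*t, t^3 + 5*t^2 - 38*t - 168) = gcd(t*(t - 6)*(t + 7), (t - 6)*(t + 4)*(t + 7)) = t^2 + t - 42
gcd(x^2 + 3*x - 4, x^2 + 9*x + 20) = x + 4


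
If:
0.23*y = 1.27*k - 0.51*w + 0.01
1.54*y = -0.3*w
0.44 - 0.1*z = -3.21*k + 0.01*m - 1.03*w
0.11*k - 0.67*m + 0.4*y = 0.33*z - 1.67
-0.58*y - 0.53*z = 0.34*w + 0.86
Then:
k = -0.10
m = 3.25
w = -0.24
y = 0.05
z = -1.52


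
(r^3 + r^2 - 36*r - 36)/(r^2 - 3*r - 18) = (r^2 + 7*r + 6)/(r + 3)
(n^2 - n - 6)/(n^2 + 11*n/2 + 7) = 2*(n - 3)/(2*n + 7)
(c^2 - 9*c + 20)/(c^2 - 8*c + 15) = (c - 4)/(c - 3)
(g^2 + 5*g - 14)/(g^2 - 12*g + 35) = (g^2 + 5*g - 14)/(g^2 - 12*g + 35)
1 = 1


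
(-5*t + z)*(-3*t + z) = 15*t^2 - 8*t*z + z^2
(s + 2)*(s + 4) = s^2 + 6*s + 8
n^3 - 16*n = n*(n - 4)*(n + 4)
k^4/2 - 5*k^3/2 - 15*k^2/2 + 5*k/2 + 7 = (k/2 + 1)*(k - 7)*(k - 1)*(k + 1)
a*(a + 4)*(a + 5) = a^3 + 9*a^2 + 20*a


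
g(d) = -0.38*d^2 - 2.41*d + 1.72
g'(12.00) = -11.53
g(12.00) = -81.92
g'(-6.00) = 2.15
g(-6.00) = 2.50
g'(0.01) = -2.42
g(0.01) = 1.70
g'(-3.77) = 0.46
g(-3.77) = 5.40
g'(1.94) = -3.88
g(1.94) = -4.39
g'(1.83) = -3.80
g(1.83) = -3.96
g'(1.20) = -3.32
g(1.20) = -1.72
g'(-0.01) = -2.40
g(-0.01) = 1.74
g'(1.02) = -3.19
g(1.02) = -1.13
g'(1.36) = -3.44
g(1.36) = -2.26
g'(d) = -0.76*d - 2.41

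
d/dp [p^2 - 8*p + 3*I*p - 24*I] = 2*p - 8 + 3*I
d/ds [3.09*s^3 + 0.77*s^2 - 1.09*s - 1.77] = 9.27*s^2 + 1.54*s - 1.09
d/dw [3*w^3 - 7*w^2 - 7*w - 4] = 9*w^2 - 14*w - 7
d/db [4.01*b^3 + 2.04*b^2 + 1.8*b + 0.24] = 12.03*b^2 + 4.08*b + 1.8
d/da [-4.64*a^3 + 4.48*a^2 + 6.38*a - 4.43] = -13.92*a^2 + 8.96*a + 6.38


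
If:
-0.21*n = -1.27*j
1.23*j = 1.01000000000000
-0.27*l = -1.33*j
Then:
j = 0.82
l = 4.04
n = 4.97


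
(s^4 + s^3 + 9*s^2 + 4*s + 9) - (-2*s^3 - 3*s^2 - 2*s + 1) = s^4 + 3*s^3 + 12*s^2 + 6*s + 8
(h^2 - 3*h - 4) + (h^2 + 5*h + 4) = 2*h^2 + 2*h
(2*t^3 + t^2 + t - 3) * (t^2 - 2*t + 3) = 2*t^5 - 3*t^4 + 5*t^3 - 2*t^2 + 9*t - 9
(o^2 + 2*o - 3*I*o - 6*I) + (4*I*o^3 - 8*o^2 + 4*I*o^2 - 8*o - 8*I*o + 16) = 4*I*o^3 - 7*o^2 + 4*I*o^2 - 6*o - 11*I*o + 16 - 6*I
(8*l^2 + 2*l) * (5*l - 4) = 40*l^3 - 22*l^2 - 8*l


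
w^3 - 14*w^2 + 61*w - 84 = (w - 7)*(w - 4)*(w - 3)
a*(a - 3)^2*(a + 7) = a^4 + a^3 - 33*a^2 + 63*a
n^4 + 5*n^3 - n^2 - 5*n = n*(n - 1)*(n + 1)*(n + 5)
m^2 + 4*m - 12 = (m - 2)*(m + 6)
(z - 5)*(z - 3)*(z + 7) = z^3 - z^2 - 41*z + 105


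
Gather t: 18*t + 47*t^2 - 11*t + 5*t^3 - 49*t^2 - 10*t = 5*t^3 - 2*t^2 - 3*t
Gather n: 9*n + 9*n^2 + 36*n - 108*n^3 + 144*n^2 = -108*n^3 + 153*n^2 + 45*n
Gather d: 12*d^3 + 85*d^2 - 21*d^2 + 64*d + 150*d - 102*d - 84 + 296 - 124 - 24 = 12*d^3 + 64*d^2 + 112*d + 64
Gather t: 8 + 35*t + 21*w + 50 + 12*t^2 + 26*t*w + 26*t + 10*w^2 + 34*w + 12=12*t^2 + t*(26*w + 61) + 10*w^2 + 55*w + 70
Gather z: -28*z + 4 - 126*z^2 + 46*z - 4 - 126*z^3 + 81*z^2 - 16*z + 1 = -126*z^3 - 45*z^2 + 2*z + 1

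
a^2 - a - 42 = (a - 7)*(a + 6)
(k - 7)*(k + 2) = k^2 - 5*k - 14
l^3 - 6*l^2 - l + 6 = (l - 6)*(l - 1)*(l + 1)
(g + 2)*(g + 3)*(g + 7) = g^3 + 12*g^2 + 41*g + 42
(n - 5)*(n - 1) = n^2 - 6*n + 5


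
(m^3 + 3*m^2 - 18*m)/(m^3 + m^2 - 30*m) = (m - 3)/(m - 5)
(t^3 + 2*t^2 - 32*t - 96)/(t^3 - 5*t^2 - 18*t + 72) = (t + 4)/(t - 3)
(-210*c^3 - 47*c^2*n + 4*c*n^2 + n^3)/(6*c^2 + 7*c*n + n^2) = (-35*c^2 - 2*c*n + n^2)/(c + n)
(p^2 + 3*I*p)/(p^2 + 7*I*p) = (p + 3*I)/(p + 7*I)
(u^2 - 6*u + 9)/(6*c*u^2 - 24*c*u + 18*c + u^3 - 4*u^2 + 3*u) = (u - 3)/(6*c*u - 6*c + u^2 - u)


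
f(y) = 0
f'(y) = 0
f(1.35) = 0.00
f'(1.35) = 0.00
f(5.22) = 0.00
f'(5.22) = 0.00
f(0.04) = 0.00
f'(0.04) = 0.00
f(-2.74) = 0.00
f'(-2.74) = 0.00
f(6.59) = 0.00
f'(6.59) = 0.00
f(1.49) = 0.00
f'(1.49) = 0.00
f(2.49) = 0.00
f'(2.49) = 0.00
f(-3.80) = 0.00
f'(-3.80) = 0.00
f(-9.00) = 0.00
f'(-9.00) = 0.00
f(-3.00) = 0.00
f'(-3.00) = 0.00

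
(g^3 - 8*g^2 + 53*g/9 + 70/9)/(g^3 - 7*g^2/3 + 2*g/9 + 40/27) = 3*(g - 7)/(3*g - 4)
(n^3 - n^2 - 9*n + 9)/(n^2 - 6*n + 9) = (n^2 + 2*n - 3)/(n - 3)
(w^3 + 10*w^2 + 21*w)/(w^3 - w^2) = (w^2 + 10*w + 21)/(w*(w - 1))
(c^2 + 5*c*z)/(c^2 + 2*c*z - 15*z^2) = c/(c - 3*z)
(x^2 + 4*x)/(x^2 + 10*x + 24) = x/(x + 6)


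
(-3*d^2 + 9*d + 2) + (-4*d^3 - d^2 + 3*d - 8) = -4*d^3 - 4*d^2 + 12*d - 6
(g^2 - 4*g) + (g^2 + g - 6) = 2*g^2 - 3*g - 6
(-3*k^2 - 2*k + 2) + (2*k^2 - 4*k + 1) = -k^2 - 6*k + 3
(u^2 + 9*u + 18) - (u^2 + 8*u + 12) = u + 6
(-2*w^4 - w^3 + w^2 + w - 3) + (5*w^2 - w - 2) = -2*w^4 - w^3 + 6*w^2 - 5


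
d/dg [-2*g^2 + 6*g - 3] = 6 - 4*g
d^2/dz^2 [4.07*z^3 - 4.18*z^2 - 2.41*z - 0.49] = 24.42*z - 8.36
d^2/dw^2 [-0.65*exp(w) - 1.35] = -0.65*exp(w)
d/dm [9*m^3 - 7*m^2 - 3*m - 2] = 27*m^2 - 14*m - 3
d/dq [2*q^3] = 6*q^2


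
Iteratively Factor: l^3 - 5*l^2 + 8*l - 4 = (l - 2)*(l^2 - 3*l + 2) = (l - 2)^2*(l - 1)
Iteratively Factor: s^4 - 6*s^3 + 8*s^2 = (s - 4)*(s^3 - 2*s^2) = s*(s - 4)*(s^2 - 2*s) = s*(s - 4)*(s - 2)*(s)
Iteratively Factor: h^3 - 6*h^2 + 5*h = (h - 5)*(h^2 - h) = (h - 5)*(h - 1)*(h)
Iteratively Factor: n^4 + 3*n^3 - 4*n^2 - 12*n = (n + 3)*(n^3 - 4*n) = (n - 2)*(n + 3)*(n^2 + 2*n) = n*(n - 2)*(n + 3)*(n + 2)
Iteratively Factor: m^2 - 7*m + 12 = (m - 3)*(m - 4)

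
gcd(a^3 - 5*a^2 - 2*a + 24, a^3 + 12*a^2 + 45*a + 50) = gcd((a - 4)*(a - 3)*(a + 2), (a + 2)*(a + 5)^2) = a + 2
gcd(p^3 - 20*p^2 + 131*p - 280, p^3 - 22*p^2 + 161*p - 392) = p^2 - 15*p + 56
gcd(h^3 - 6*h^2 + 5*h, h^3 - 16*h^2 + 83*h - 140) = h - 5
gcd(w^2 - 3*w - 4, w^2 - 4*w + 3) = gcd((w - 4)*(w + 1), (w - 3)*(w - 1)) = 1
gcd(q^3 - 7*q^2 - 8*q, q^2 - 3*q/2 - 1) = 1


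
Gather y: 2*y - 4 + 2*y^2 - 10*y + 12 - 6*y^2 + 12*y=-4*y^2 + 4*y + 8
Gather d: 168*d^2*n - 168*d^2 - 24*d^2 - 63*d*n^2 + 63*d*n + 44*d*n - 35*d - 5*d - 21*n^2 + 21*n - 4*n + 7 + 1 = d^2*(168*n - 192) + d*(-63*n^2 + 107*n - 40) - 21*n^2 + 17*n + 8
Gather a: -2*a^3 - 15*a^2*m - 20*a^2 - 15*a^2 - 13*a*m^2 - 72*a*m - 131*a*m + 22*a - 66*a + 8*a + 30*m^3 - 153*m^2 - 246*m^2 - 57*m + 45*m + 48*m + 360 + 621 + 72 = -2*a^3 + a^2*(-15*m - 35) + a*(-13*m^2 - 203*m - 36) + 30*m^3 - 399*m^2 + 36*m + 1053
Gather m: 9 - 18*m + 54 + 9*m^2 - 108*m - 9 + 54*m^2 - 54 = 63*m^2 - 126*m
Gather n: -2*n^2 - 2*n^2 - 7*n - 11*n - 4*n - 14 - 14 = -4*n^2 - 22*n - 28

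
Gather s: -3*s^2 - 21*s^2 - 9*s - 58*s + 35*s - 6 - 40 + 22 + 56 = -24*s^2 - 32*s + 32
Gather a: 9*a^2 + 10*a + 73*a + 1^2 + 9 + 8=9*a^2 + 83*a + 18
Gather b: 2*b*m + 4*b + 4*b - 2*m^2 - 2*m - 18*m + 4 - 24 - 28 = b*(2*m + 8) - 2*m^2 - 20*m - 48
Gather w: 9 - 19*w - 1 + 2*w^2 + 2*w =2*w^2 - 17*w + 8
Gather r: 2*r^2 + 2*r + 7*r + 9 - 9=2*r^2 + 9*r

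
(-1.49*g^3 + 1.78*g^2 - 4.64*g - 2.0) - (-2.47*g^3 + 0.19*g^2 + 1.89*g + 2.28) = 0.98*g^3 + 1.59*g^2 - 6.53*g - 4.28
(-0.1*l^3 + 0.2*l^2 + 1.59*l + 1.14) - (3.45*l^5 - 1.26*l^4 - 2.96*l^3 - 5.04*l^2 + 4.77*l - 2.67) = -3.45*l^5 + 1.26*l^4 + 2.86*l^3 + 5.24*l^2 - 3.18*l + 3.81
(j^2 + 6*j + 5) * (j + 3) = j^3 + 9*j^2 + 23*j + 15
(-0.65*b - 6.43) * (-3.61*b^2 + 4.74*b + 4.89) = 2.3465*b^3 + 20.1313*b^2 - 33.6567*b - 31.4427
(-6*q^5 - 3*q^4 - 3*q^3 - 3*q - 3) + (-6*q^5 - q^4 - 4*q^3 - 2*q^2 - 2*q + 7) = -12*q^5 - 4*q^4 - 7*q^3 - 2*q^2 - 5*q + 4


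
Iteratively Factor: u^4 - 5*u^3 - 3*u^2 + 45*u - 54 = (u - 3)*(u^3 - 2*u^2 - 9*u + 18) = (u - 3)*(u + 3)*(u^2 - 5*u + 6) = (u - 3)*(u - 2)*(u + 3)*(u - 3)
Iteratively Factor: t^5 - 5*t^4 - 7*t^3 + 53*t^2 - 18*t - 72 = (t + 1)*(t^4 - 6*t^3 - t^2 + 54*t - 72) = (t - 4)*(t + 1)*(t^3 - 2*t^2 - 9*t + 18) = (t - 4)*(t - 3)*(t + 1)*(t^2 + t - 6) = (t - 4)*(t - 3)*(t - 2)*(t + 1)*(t + 3)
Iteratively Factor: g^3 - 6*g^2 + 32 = (g + 2)*(g^2 - 8*g + 16) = (g - 4)*(g + 2)*(g - 4)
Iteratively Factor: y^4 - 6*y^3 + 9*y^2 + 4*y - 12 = (y - 3)*(y^3 - 3*y^2 + 4) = (y - 3)*(y + 1)*(y^2 - 4*y + 4) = (y - 3)*(y - 2)*(y + 1)*(y - 2)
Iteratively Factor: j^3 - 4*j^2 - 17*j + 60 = (j - 5)*(j^2 + j - 12) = (j - 5)*(j + 4)*(j - 3)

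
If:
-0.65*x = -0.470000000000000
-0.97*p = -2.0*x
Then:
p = 1.49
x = 0.72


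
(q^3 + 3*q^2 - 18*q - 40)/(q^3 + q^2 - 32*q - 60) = (q - 4)/(q - 6)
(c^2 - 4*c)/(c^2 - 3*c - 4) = c/(c + 1)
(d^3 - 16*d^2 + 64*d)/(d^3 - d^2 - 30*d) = (-d^2 + 16*d - 64)/(-d^2 + d + 30)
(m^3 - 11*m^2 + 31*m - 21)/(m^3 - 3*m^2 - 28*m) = (m^2 - 4*m + 3)/(m*(m + 4))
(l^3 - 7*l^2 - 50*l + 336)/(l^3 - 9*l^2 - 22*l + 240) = (l + 7)/(l + 5)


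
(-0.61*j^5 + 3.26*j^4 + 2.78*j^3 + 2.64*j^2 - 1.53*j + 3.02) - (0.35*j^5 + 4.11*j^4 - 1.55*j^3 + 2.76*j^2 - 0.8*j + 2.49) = -0.96*j^5 - 0.850000000000001*j^4 + 4.33*j^3 - 0.12*j^2 - 0.73*j + 0.53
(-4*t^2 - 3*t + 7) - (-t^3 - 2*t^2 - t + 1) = t^3 - 2*t^2 - 2*t + 6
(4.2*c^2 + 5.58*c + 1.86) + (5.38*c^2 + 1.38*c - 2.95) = 9.58*c^2 + 6.96*c - 1.09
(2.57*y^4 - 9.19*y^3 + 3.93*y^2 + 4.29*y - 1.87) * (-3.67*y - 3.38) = -9.4319*y^5 + 25.0407*y^4 + 16.6391*y^3 - 29.0277*y^2 - 7.6373*y + 6.3206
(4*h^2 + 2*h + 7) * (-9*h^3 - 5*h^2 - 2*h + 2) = -36*h^5 - 38*h^4 - 81*h^3 - 31*h^2 - 10*h + 14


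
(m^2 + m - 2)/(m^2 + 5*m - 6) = (m + 2)/(m + 6)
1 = 1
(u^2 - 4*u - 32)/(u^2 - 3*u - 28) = (u - 8)/(u - 7)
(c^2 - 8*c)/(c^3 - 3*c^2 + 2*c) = (c - 8)/(c^2 - 3*c + 2)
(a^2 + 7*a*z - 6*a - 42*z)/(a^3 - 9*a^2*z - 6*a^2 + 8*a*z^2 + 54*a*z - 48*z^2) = (a + 7*z)/(a^2 - 9*a*z + 8*z^2)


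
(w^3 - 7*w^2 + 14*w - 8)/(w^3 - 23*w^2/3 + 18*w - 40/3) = 3*(w - 1)/(3*w - 5)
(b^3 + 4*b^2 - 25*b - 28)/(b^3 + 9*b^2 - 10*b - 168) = (b + 1)/(b + 6)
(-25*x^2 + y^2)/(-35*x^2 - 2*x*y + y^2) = (5*x - y)/(7*x - y)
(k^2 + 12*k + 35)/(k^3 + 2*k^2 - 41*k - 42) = (k + 5)/(k^2 - 5*k - 6)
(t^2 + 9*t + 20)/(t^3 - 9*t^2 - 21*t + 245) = (t + 4)/(t^2 - 14*t + 49)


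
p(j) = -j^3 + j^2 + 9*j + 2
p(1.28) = 13.06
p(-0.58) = -2.69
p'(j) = -3*j^2 + 2*j + 9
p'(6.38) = -100.35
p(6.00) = -124.00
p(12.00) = -1474.00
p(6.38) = -159.57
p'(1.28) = 6.64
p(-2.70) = 4.67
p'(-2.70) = -18.27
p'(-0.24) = 8.35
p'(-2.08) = -8.14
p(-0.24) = -0.09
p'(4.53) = -43.50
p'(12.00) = -399.00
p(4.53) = -29.67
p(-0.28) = -0.42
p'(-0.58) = 6.83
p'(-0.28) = 8.20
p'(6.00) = -87.00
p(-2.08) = -3.39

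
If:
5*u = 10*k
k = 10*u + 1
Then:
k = -1/19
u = -2/19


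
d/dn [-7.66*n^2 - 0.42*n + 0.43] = -15.32*n - 0.42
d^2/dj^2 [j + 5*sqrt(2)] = 0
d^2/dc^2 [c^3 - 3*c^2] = 6*c - 6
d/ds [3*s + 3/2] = 3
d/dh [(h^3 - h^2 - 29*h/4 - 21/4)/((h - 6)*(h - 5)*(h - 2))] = 3*(-8*h^4 + 79*h^3 - 207*h^2 - 11*h + 472)/(2*(h^6 - 26*h^5 + 273*h^4 - 1472*h^3 + 4264*h^2 - 6240*h + 3600))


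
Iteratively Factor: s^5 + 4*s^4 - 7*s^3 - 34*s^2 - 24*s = (s)*(s^4 + 4*s^3 - 7*s^2 - 34*s - 24) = s*(s - 3)*(s^3 + 7*s^2 + 14*s + 8) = s*(s - 3)*(s + 1)*(s^2 + 6*s + 8) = s*(s - 3)*(s + 1)*(s + 4)*(s + 2)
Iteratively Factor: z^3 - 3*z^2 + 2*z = (z - 2)*(z^2 - z) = (z - 2)*(z - 1)*(z)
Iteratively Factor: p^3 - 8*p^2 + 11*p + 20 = (p + 1)*(p^2 - 9*p + 20) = (p - 4)*(p + 1)*(p - 5)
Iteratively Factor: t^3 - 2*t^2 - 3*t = (t)*(t^2 - 2*t - 3) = t*(t + 1)*(t - 3)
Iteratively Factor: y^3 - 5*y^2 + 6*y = (y - 3)*(y^2 - 2*y) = y*(y - 3)*(y - 2)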